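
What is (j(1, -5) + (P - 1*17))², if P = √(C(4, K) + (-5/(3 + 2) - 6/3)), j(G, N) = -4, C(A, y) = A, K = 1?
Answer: 400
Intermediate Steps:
P = 1 (P = √(4 + (-5/(3 + 2) - 6/3)) = √(4 + (-5/5 - 6*⅓)) = √(4 + (-5*⅕ - 2)) = √(4 + (-1 - 2)) = √(4 - 3) = √1 = 1)
(j(1, -5) + (P - 1*17))² = (-4 + (1 - 1*17))² = (-4 + (1 - 17))² = (-4 - 16)² = (-20)² = 400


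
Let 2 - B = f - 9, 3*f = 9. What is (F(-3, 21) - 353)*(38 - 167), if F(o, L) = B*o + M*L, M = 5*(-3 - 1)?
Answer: 102813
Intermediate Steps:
f = 3 (f = (1/3)*9 = 3)
M = -20 (M = 5*(-4) = -20)
B = 8 (B = 2 - (3 - 9) = 2 - 1*(-6) = 2 + 6 = 8)
F(o, L) = -20*L + 8*o (F(o, L) = 8*o - 20*L = -20*L + 8*o)
(F(-3, 21) - 353)*(38 - 167) = ((-20*21 + 8*(-3)) - 353)*(38 - 167) = ((-420 - 24) - 353)*(-129) = (-444 - 353)*(-129) = -797*(-129) = 102813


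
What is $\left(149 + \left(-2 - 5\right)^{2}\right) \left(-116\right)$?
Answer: $-22968$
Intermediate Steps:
$\left(149 + \left(-2 - 5\right)^{2}\right) \left(-116\right) = \left(149 + \left(-7\right)^{2}\right) \left(-116\right) = \left(149 + 49\right) \left(-116\right) = 198 \left(-116\right) = -22968$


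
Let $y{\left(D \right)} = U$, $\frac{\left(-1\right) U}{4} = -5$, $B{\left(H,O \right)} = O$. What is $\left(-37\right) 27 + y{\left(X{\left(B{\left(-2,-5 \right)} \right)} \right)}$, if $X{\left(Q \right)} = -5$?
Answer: $-979$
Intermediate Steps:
$U = 20$ ($U = \left(-4\right) \left(-5\right) = 20$)
$y{\left(D \right)} = 20$
$\left(-37\right) 27 + y{\left(X{\left(B{\left(-2,-5 \right)} \right)} \right)} = \left(-37\right) 27 + 20 = -999 + 20 = -979$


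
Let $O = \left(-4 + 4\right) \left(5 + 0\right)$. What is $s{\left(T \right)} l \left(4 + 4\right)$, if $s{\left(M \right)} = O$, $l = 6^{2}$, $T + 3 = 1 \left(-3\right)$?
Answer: $0$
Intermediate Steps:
$T = -6$ ($T = -3 + 1 \left(-3\right) = -3 - 3 = -6$)
$l = 36$
$O = 0$ ($O = 0 \cdot 5 = 0$)
$s{\left(M \right)} = 0$
$s{\left(T \right)} l \left(4 + 4\right) = 0 \cdot 36 \left(4 + 4\right) = 0 \cdot 36 \cdot 8 = 0 \cdot 288 = 0$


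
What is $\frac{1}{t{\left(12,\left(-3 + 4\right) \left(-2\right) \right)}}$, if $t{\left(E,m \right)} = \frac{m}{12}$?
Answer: $-6$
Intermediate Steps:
$t{\left(E,m \right)} = \frac{m}{12}$ ($t{\left(E,m \right)} = m \frac{1}{12} = \frac{m}{12}$)
$\frac{1}{t{\left(12,\left(-3 + 4\right) \left(-2\right) \right)}} = \frac{1}{\frac{1}{12} \left(-3 + 4\right) \left(-2\right)} = \frac{1}{\frac{1}{12} \cdot 1 \left(-2\right)} = \frac{1}{\frac{1}{12} \left(-2\right)} = \frac{1}{- \frac{1}{6}} = -6$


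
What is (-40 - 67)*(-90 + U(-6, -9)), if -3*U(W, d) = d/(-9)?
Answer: 28997/3 ≈ 9665.7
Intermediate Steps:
U(W, d) = d/27 (U(W, d) = -d/(3*(-9)) = -d*(-1)/(3*9) = -(-1)*d/27 = d/27)
(-40 - 67)*(-90 + U(-6, -9)) = (-40 - 67)*(-90 + (1/27)*(-9)) = -107*(-90 - ⅓) = -107*(-271/3) = 28997/3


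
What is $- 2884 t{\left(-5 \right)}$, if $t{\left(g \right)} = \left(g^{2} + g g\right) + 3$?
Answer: $-152852$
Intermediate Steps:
$t{\left(g \right)} = 3 + 2 g^{2}$ ($t{\left(g \right)} = \left(g^{2} + g^{2}\right) + 3 = 2 g^{2} + 3 = 3 + 2 g^{2}$)
$- 2884 t{\left(-5 \right)} = - 2884 \left(3 + 2 \left(-5\right)^{2}\right) = - 2884 \left(3 + 2 \cdot 25\right) = - 2884 \left(3 + 50\right) = \left(-2884\right) 53 = -152852$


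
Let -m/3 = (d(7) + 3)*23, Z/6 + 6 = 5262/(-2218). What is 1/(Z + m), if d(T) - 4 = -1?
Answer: -1109/514836 ≈ -0.0021541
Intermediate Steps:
d(T) = 3 (d(T) = 4 - 1 = 3)
Z = -55710/1109 (Z = -36 + 6*(5262/(-2218)) = -36 + 6*(5262*(-1/2218)) = -36 + 6*(-2631/1109) = -36 - 15786/1109 = -55710/1109 ≈ -50.234)
m = -414 (m = -3*(3 + 3)*23 = -18*23 = -3*138 = -414)
1/(Z + m) = 1/(-55710/1109 - 414) = 1/(-514836/1109) = -1109/514836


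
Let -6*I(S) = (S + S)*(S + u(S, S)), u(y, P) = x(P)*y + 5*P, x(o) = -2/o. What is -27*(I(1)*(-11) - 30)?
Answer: 414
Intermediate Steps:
u(y, P) = 5*P - 2*y/P (u(y, P) = (-2/P)*y + 5*P = -2*y/P + 5*P = 5*P - 2*y/P)
I(S) = -S*(-2 + 6*S)/3 (I(S) = -(S + S)*(S + (5*S - 2*S/S))/6 = -2*S*(S + (5*S - 2))/6 = -2*S*(S + (-2 + 5*S))/6 = -2*S*(-2 + 6*S)/6 = -S*(-2 + 6*S)/3)
-27*(I(1)*(-11) - 30) = -27*(((⅔)*1*(1 - 3*1))*(-11) - 30) = -27*(((⅔)*1*(1 - 3))*(-11) - 30) = -27*(((⅔)*1*(-2))*(-11) - 30) = -27*(-4/3*(-11) - 30) = -27*(44/3 - 30) = -27*(-46/3) = 414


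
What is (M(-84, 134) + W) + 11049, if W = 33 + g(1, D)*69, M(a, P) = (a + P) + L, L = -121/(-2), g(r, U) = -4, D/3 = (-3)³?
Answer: 21833/2 ≈ 10917.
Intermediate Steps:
D = -81 (D = 3*(-3)³ = 3*(-27) = -81)
L = 121/2 (L = -121*(-½) = 121/2 ≈ 60.500)
M(a, P) = 121/2 + P + a (M(a, P) = (a + P) + 121/2 = (P + a) + 121/2 = 121/2 + P + a)
W = -243 (W = 33 - 4*69 = 33 - 276 = -243)
(M(-84, 134) + W) + 11049 = ((121/2 + 134 - 84) - 243) + 11049 = (221/2 - 243) + 11049 = -265/2 + 11049 = 21833/2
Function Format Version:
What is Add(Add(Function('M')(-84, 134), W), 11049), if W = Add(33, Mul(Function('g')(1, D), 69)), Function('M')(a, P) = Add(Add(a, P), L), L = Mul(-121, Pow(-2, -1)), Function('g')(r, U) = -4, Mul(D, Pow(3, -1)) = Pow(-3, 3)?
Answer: Rational(21833, 2) ≈ 10917.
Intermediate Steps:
D = -81 (D = Mul(3, Pow(-3, 3)) = Mul(3, -27) = -81)
L = Rational(121, 2) (L = Mul(-121, Rational(-1, 2)) = Rational(121, 2) ≈ 60.500)
Function('M')(a, P) = Add(Rational(121, 2), P, a) (Function('M')(a, P) = Add(Add(a, P), Rational(121, 2)) = Add(Add(P, a), Rational(121, 2)) = Add(Rational(121, 2), P, a))
W = -243 (W = Add(33, Mul(-4, 69)) = Add(33, -276) = -243)
Add(Add(Function('M')(-84, 134), W), 11049) = Add(Add(Add(Rational(121, 2), 134, -84), -243), 11049) = Add(Add(Rational(221, 2), -243), 11049) = Add(Rational(-265, 2), 11049) = Rational(21833, 2)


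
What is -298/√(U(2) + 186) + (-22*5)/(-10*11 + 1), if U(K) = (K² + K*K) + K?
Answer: -15471/763 ≈ -20.277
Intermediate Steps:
U(K) = K + 2*K² (U(K) = (K² + K²) + K = 2*K² + K = K + 2*K²)
-298/√(U(2) + 186) + (-22*5)/(-10*11 + 1) = -298/√(2*(1 + 2*2) + 186) + (-22*5)/(-10*11 + 1) = -298/√(2*(1 + 4) + 186) - 110/(-110 + 1) = -298/√(2*5 + 186) - 110/(-109) = -298/√(10 + 186) - 110*(-1/109) = -298/(√196) + 110/109 = -298/14 + 110/109 = -298*1/14 + 110/109 = -149/7 + 110/109 = -15471/763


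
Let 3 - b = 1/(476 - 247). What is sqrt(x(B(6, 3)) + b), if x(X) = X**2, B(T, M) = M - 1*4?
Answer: sqrt(209535)/229 ≈ 1.9989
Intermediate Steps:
B(T, M) = -4 + M (B(T, M) = M - 4 = -4 + M)
b = 686/229 (b = 3 - 1/(476 - 247) = 3 - 1/229 = 686/229 ≈ 2.9956)
sqrt(x(B(6, 3)) + b) = sqrt((-4 + 3)**2 + 686/229) = sqrt((-1)**2 + 686/229) = sqrt(1 + 686/229) = sqrt(915/229) = sqrt(209535)/229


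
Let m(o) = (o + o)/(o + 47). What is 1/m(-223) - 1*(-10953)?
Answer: 2442607/223 ≈ 10953.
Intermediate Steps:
m(o) = 2*o/(47 + o) (m(o) = (2*o)/(47 + o) = 2*o/(47 + o))
1/m(-223) - 1*(-10953) = 1/(2*(-223)/(47 - 223)) - 1*(-10953) = 1/(2*(-223)/(-176)) + 10953 = 1/(2*(-223)*(-1/176)) + 10953 = 1/(223/88) + 10953 = 88/223 + 10953 = 2442607/223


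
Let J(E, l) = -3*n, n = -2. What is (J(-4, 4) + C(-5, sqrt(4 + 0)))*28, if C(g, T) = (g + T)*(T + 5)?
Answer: -420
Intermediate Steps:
C(g, T) = (5 + T)*(T + g) (C(g, T) = (T + g)*(5 + T) = (5 + T)*(T + g))
J(E, l) = 6 (J(E, l) = -3*(-2) = 6)
(J(-4, 4) + C(-5, sqrt(4 + 0)))*28 = (6 + ((sqrt(4 + 0))**2 + 5*sqrt(4 + 0) + 5*(-5) + sqrt(4 + 0)*(-5)))*28 = (6 + ((sqrt(4))**2 + 5*sqrt(4) - 25 + sqrt(4)*(-5)))*28 = (6 + (2**2 + 5*2 - 25 + 2*(-5)))*28 = (6 + (4 + 10 - 25 - 10))*28 = (6 - 21)*28 = -15*28 = -420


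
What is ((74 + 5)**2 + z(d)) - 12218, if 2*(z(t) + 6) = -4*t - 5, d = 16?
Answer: -12035/2 ≈ -6017.5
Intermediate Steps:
z(t) = -17/2 - 2*t (z(t) = -6 + (-4*t - 5)/2 = -6 + (-5 - 4*t)/2 = -6 + (-5/2 - 2*t) = -17/2 - 2*t)
((74 + 5)**2 + z(d)) - 12218 = ((74 + 5)**2 + (-17/2 - 2*16)) - 12218 = (79**2 + (-17/2 - 32)) - 12218 = (6241 - 81/2) - 12218 = 12401/2 - 12218 = -12035/2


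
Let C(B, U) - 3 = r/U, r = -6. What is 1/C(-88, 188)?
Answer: 94/279 ≈ 0.33692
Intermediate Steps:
C(B, U) = 3 - 6/U
1/C(-88, 188) = 1/(3 - 6/188) = 1/(3 - 6*1/188) = 1/(3 - 3/94) = 1/(279/94) = 94/279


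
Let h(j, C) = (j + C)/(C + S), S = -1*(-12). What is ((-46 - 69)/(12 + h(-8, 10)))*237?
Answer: -299805/133 ≈ -2254.2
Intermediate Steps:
S = 12
h(j, C) = (C + j)/(12 + C) (h(j, C) = (j + C)/(C + 12) = (C + j)/(12 + C))
((-46 - 69)/(12 + h(-8, 10)))*237 = ((-46 - 69)/(12 + (10 - 8)/(12 + 10)))*237 = -115/(12 + 2/22)*237 = -115/(12 + (1/22)*2)*237 = -115/(12 + 1/11)*237 = -115/133/11*237 = -115*11/133*237 = -1265/133*237 = -299805/133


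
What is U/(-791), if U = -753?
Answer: 753/791 ≈ 0.95196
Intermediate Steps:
U/(-791) = -753/(-791) = -753*(-1/791) = 753/791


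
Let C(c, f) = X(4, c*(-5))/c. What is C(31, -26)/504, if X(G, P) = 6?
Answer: 1/2604 ≈ 0.00038402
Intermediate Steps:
C(c, f) = 6/c
C(31, -26)/504 = (6/31)/504 = (6*(1/31))*(1/504) = (6/31)*(1/504) = 1/2604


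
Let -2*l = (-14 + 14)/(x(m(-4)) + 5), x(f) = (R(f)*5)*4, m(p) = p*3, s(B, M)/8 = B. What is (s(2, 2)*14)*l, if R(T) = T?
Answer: 0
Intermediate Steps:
s(B, M) = 8*B
m(p) = 3*p
x(f) = 20*f (x(f) = (f*5)*4 = (5*f)*4 = 20*f)
l = 0 (l = -(-14 + 14)/(2*(20*(3*(-4)) + 5)) = -0/(20*(-12) + 5) = -0/(-240 + 5) = -0/(-235) = -0*(-1)/235 = -½*0 = 0)
(s(2, 2)*14)*l = ((8*2)*14)*0 = (16*14)*0 = 224*0 = 0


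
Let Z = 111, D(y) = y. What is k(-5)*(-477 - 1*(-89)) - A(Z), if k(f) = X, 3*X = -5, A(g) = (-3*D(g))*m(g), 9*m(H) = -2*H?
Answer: -22702/3 ≈ -7567.3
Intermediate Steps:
m(H) = -2*H/9 (m(H) = (-2*H)/9 = -2*H/9)
A(g) = 2*g**2/3 (A(g) = (-3*g)*(-2*g/9) = 2*g**2/3)
X = -5/3 (X = (1/3)*(-5) = -5/3 ≈ -1.6667)
k(f) = -5/3
k(-5)*(-477 - 1*(-89)) - A(Z) = -5*(-477 - 1*(-89))/3 - 2*111**2/3 = -5*(-477 + 89)/3 - 2*12321/3 = -5/3*(-388) - 1*8214 = 1940/3 - 8214 = -22702/3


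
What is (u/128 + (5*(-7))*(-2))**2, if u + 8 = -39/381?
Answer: 1292521145881/264257536 ≈ 4891.1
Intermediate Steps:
u = -1029/127 (u = -8 - 39/381 = -8 - 39*1/381 = -8 - 13/127 = -1029/127 ≈ -8.1024)
(u/128 + (5*(-7))*(-2))**2 = (-1029/127/128 + (5*(-7))*(-2))**2 = (-1029/127*1/128 - 35*(-2))**2 = (-1029/16256 + 70)**2 = (1136891/16256)**2 = 1292521145881/264257536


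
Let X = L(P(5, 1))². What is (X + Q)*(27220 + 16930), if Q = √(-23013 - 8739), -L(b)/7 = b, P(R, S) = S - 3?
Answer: 8653400 + 5562900*I*√2 ≈ 8.6534e+6 + 7.8671e+6*I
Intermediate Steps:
P(R, S) = -3 + S
L(b) = -7*b
X = 196 (X = (-7*(-3 + 1))² = (-7*(-2))² = 14² = 196)
Q = 126*I*√2 (Q = √(-31752) = 126*I*√2 ≈ 178.19*I)
(X + Q)*(27220 + 16930) = (196 + 126*I*√2)*(27220 + 16930) = (196 + 126*I*√2)*44150 = 8653400 + 5562900*I*√2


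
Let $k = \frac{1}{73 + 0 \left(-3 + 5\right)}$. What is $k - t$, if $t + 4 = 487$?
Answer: $- \frac{35258}{73} \approx -482.99$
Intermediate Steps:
$t = 483$ ($t = -4 + 487 = 483$)
$k = \frac{1}{73}$ ($k = \frac{1}{73 + 0 \cdot 2} = \frac{1}{73 + 0} = \frac{1}{73} \approx 0.013699$)
$k - t = \frac{1}{73} - 483 = - \frac{35258}{73}$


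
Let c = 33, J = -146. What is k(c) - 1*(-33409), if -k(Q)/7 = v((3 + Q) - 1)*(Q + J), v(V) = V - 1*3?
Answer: 58721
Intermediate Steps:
v(V) = -3 + V (v(V) = V - 3 = -3 + V)
k(Q) = -7*(-1 + Q)*(-146 + Q) (k(Q) = -7*(-3 + ((3 + Q) - 1))*(Q - 146) = -7*(-3 + (2 + Q))*(-146 + Q) = -7*(-1 + Q)*(-146 + Q))
k(c) - 1*(-33409) = -7*(-1 + 33)*(-146 + 33) - 1*(-33409) = -7*32*(-113) + 33409 = 25312 + 33409 = 58721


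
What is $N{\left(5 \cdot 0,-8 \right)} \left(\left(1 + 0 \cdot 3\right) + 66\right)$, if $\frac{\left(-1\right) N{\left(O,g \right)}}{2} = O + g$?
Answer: $1072$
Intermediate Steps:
$N{\left(O,g \right)} = - 2 O - 2 g$ ($N{\left(O,g \right)} = - 2 \left(O + g\right) = - 2 O - 2 g$)
$N{\left(5 \cdot 0,-8 \right)} \left(\left(1 + 0 \cdot 3\right) + 66\right) = \left(- 2 \cdot 5 \cdot 0 - -16\right) \left(\left(1 + 0 \cdot 3\right) + 66\right) = \left(\left(-2\right) 0 + 16\right) \left(\left(1 + 0\right) + 66\right) = \left(0 + 16\right) \left(1 + 66\right) = 16 \cdot 67 = 1072$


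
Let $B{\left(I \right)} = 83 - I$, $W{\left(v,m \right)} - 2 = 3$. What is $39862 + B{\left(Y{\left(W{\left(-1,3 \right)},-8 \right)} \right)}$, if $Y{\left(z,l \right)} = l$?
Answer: $39953$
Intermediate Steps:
$W{\left(v,m \right)} = 5$ ($W{\left(v,m \right)} = 2 + 3 = 5$)
$39862 + B{\left(Y{\left(W{\left(-1,3 \right)},-8 \right)} \right)} = 39862 + \left(83 - -8\right) = 39862 + \left(83 + 8\right) = 39862 + 91 = 39953$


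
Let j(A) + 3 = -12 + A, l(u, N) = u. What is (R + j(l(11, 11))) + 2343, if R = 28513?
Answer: 30852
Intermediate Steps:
j(A) = -15 + A (j(A) = -3 + (-12 + A) = -15 + A)
(R + j(l(11, 11))) + 2343 = (28513 + (-15 + 11)) + 2343 = (28513 - 4) + 2343 = 28509 + 2343 = 30852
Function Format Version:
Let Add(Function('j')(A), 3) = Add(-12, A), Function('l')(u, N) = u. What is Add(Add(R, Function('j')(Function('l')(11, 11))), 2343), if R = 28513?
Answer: 30852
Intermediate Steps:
Function('j')(A) = Add(-15, A) (Function('j')(A) = Add(-3, Add(-12, A)) = Add(-15, A))
Add(Add(R, Function('j')(Function('l')(11, 11))), 2343) = Add(Add(28513, Add(-15, 11)), 2343) = Add(Add(28513, -4), 2343) = Add(28509, 2343) = 30852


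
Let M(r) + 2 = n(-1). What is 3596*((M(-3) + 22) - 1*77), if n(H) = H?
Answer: -208568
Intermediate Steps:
M(r) = -3 (M(r) = -2 - 1 = -3)
3596*((M(-3) + 22) - 1*77) = 3596*((-3 + 22) - 1*77) = 3596*(19 - 77) = 3596*(-58) = -208568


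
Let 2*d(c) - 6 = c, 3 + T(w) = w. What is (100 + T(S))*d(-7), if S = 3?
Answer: -50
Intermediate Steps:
T(w) = -3 + w
d(c) = 3 + c/2
(100 + T(S))*d(-7) = (100 + (-3 + 3))*(3 + (½)*(-7)) = (100 + 0)*(3 - 7/2) = 100*(-½) = -50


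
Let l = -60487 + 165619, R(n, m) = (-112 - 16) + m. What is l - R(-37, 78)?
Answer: 105182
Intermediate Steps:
R(n, m) = -128 + m
l = 105132
l - R(-37, 78) = 105132 - (-128 + 78) = 105132 - 1*(-50) = 105132 + 50 = 105182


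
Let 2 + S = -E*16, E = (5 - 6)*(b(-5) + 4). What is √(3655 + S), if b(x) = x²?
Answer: √4117 ≈ 64.164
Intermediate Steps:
E = -29 (E = (5 - 6)*((-5)² + 4) = -(25 + 4) = -1*29 = -29)
S = 462 (S = -2 - 1*(-29)*16 = -2 + 29*16 = -2 + 464 = 462)
√(3655 + S) = √(3655 + 462) = √4117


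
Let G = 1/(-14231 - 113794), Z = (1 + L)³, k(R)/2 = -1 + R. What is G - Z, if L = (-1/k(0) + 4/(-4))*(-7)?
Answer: -93330233/1024200 ≈ -91.125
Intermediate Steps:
k(R) = -2 + 2*R (k(R) = 2*(-1 + R) = -2 + 2*R)
L = 7/2 (L = (-1/(-2 + 2*0) + 4/(-4))*(-7) = (-1/(-2 + 0) + 4*(-¼))*(-7) = (-1/(-2) - 1)*(-7) = (-1*(-½) - 1)*(-7) = (½ - 1)*(-7) = -½*(-7) = 7/2 ≈ 3.5000)
Z = 729/8 (Z = (1 + 7/2)³ = (9/2)³ = 729/8 ≈ 91.125)
G = -1/128025 (G = 1/(-128025) = -1/128025 ≈ -7.8110e-6)
G - Z = -1/128025 - 1*729/8 = -1/128025 - 729/8 = -93330233/1024200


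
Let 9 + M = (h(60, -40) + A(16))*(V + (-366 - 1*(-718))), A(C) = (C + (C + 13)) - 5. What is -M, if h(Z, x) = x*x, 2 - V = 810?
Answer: 747849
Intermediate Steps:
V = -808 (V = 2 - 1*810 = 2 - 810 = -808)
h(Z, x) = x²
A(C) = 8 + 2*C (A(C) = (C + (13 + C)) - 5 = (13 + 2*C) - 5 = 8 + 2*C)
M = -747849 (M = -9 + ((-40)² + (8 + 2*16))*(-808 + (-366 - 1*(-718))) = -9 + (1600 + (8 + 32))*(-808 + (-366 + 718)) = -9 + (1600 + 40)*(-808 + 352) = -9 + 1640*(-456) = -9 - 747840 = -747849)
-M = -1*(-747849) = 747849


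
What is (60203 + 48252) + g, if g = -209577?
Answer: -101122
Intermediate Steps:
(60203 + 48252) + g = (60203 + 48252) - 209577 = 108455 - 209577 = -101122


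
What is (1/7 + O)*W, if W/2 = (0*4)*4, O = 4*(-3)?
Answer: 0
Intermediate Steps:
O = -12
W = 0 (W = 2*((0*4)*4) = 2*(0*4) = 2*0 = 0)
(1/7 + O)*W = (1/7 - 12)*0 = -83/7*0 = 0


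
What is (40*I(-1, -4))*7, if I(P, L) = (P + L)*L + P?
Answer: 5320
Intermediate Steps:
I(P, L) = P + L*(L + P) (I(P, L) = (L + P)*L + P = L*(L + P) + P = P + L*(L + P))
(40*I(-1, -4))*7 = (40*(-1 + (-4)**2 - 4*(-1)))*7 = (40*(-1 + 16 + 4))*7 = (40*19)*7 = 760*7 = 5320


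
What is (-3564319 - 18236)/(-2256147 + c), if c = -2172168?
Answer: 238837/295221 ≈ 0.80901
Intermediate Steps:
(-3564319 - 18236)/(-2256147 + c) = (-3564319 - 18236)/(-2256147 - 2172168) = -3582555/(-4428315) = -3582555*(-1/4428315) = 238837/295221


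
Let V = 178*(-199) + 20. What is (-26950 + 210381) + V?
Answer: 148029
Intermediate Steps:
V = -35402 (V = -35422 + 20 = -35402)
(-26950 + 210381) + V = (-26950 + 210381) - 35402 = 183431 - 35402 = 148029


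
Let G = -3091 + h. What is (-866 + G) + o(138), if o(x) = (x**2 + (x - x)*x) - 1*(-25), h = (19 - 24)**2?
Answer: 15137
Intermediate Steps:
h = 25 (h = (-5)**2 = 25)
G = -3066 (G = -3091 + 25 = -3066)
o(x) = 25 + x**2 (o(x) = (x**2 + 0*x) + 25 = (x**2 + 0) + 25 = x**2 + 25 = 25 + x**2)
(-866 + G) + o(138) = (-866 - 3066) + (25 + 138**2) = -3932 + (25 + 19044) = -3932 + 19069 = 15137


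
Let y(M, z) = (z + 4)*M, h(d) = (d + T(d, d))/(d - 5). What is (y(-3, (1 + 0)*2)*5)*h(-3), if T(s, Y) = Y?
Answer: -135/2 ≈ -67.500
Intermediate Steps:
h(d) = 2*d/(-5 + d) (h(d) = (d + d)/(d - 5) = (2*d)/(-5 + d) = 2*d/(-5 + d))
y(M, z) = M*(4 + z) (y(M, z) = (4 + z)*M = M*(4 + z))
(y(-3, (1 + 0)*2)*5)*h(-3) = (-3*(4 + (1 + 0)*2)*5)*(2*(-3)/(-5 - 3)) = (-3*(4 + 1*2)*5)*(2*(-3)/(-8)) = (-3*(4 + 2)*5)*(2*(-3)*(-⅛)) = (-3*6*5)*(¾) = -18*5*(¾) = -90*¾ = -135/2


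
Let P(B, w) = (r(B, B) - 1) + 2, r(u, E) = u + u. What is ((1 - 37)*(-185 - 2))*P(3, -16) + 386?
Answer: 47510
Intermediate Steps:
r(u, E) = 2*u
P(B, w) = 1 + 2*B (P(B, w) = (2*B - 1) + 2 = (-1 + 2*B) + 2 = 1 + 2*B)
((1 - 37)*(-185 - 2))*P(3, -16) + 386 = ((1 - 37)*(-185 - 2))*(1 + 2*3) + 386 = (-36*(-187))*(1 + 6) + 386 = 6732*7 + 386 = 47124 + 386 = 47510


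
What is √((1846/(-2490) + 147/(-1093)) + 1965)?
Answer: √3637039021836735/1360785 ≈ 44.318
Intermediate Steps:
√((1846/(-2490) + 147/(-1093)) + 1965) = √((1846*(-1/2490) + 147*(-1/1093)) + 1965) = √((-923/1245 - 147/1093) + 1965) = √(-1191854/1360785 + 1965) = √(2672750671/1360785) = √3637039021836735/1360785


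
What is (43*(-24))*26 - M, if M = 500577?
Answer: -527409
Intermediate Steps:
(43*(-24))*26 - M = (43*(-24))*26 - 1*500577 = -1032*26 - 500577 = -26832 - 500577 = -527409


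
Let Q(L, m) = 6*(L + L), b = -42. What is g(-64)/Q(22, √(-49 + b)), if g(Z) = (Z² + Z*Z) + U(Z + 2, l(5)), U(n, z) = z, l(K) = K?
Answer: 8197/264 ≈ 31.049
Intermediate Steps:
g(Z) = 5 + 2*Z² (g(Z) = (Z² + Z*Z) + 5 = (Z² + Z²) + 5 = 2*Z² + 5 = 5 + 2*Z²)
Q(L, m) = 12*L (Q(L, m) = 6*(2*L) = 12*L)
g(-64)/Q(22, √(-49 + b)) = (5 + 2*(-64)²)/((12*22)) = (5 + 2*4096)/264 = (5 + 8192)*(1/264) = 8197*(1/264) = 8197/264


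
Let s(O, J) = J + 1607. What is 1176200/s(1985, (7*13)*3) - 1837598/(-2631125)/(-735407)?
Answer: 8128162613267467/12991791987875 ≈ 625.64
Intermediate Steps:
s(O, J) = 1607 + J
1176200/s(1985, (7*13)*3) - 1837598/(-2631125)/(-735407) = 1176200/(1607 + (7*13)*3) - 1837598/(-2631125)/(-735407) = 1176200/(1607 + 91*3) - 1837598*(-1/2631125)*(-1/735407) = 1176200/(1607 + 273) + (262514/375875)*(-1/735407) = 1176200/1880 - 262514/276421106125 = 1176200*(1/1880) - 262514/276421106125 = 29405/47 - 262514/276421106125 = 8128162613267467/12991791987875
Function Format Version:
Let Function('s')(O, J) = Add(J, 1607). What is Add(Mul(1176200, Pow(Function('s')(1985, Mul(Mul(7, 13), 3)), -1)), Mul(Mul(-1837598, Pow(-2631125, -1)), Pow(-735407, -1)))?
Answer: Rational(8128162613267467, 12991791987875) ≈ 625.64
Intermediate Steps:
Function('s')(O, J) = Add(1607, J)
Add(Mul(1176200, Pow(Function('s')(1985, Mul(Mul(7, 13), 3)), -1)), Mul(Mul(-1837598, Pow(-2631125, -1)), Pow(-735407, -1))) = Add(Mul(1176200, Pow(Add(1607, Mul(Mul(7, 13), 3)), -1)), Mul(Mul(-1837598, Pow(-2631125, -1)), Pow(-735407, -1))) = Add(Mul(1176200, Pow(Add(1607, Mul(91, 3)), -1)), Mul(Mul(-1837598, Rational(-1, 2631125)), Rational(-1, 735407))) = Add(Mul(1176200, Pow(Add(1607, 273), -1)), Mul(Rational(262514, 375875), Rational(-1, 735407))) = Add(Mul(1176200, Pow(1880, -1)), Rational(-262514, 276421106125)) = Add(Mul(1176200, Rational(1, 1880)), Rational(-262514, 276421106125)) = Add(Rational(29405, 47), Rational(-262514, 276421106125)) = Rational(8128162613267467, 12991791987875)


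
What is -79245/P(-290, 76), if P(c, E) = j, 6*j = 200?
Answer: -47547/20 ≈ -2377.4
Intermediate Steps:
j = 100/3 (j = (⅙)*200 = 100/3 ≈ 33.333)
P(c, E) = 100/3
-79245/P(-290, 76) = -79245/100/3 = -79245*3/100 = -47547/20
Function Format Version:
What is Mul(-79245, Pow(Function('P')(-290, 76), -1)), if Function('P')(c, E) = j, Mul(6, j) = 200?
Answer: Rational(-47547, 20) ≈ -2377.4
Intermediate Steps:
j = Rational(100, 3) (j = Mul(Rational(1, 6), 200) = Rational(100, 3) ≈ 33.333)
Function('P')(c, E) = Rational(100, 3)
Mul(-79245, Pow(Function('P')(-290, 76), -1)) = Mul(-79245, Pow(Rational(100, 3), -1)) = Mul(-79245, Rational(3, 100)) = Rational(-47547, 20)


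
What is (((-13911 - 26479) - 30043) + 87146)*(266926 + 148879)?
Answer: 6949348965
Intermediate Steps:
(((-13911 - 26479) - 30043) + 87146)*(266926 + 148879) = ((-40390 - 30043) + 87146)*415805 = (-70433 + 87146)*415805 = 16713*415805 = 6949348965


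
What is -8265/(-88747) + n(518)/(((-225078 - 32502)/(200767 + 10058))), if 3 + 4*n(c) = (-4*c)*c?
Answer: 446256120099245/2031951312 ≈ 2.1962e+5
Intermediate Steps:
n(c) = -3/4 - c**2 (n(c) = -3/4 + ((-4*c)*c)/4 = -3/4 + (-4*c**2)/4 = -3/4 - c**2)
-8265/(-88747) + n(518)/(((-225078 - 32502)/(200767 + 10058))) = -8265/(-88747) + (-3/4 - 1*518**2)/(((-225078 - 32502)/(200767 + 10058))) = -8265*(-1/88747) + (-3/4 - 1*268324)/((-257580/210825)) = 8265/88747 + (-3/4 - 268324)/((-257580*1/210825)) = 8265/88747 - 1073299/(4*(-5724/4685)) = 8265/88747 - 1073299/4*(-4685/5724) = 8265/88747 + 5028405815/22896 = 446256120099245/2031951312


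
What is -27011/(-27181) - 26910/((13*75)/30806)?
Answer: -115552493213/135905 ≈ -8.5025e+5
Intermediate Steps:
-27011/(-27181) - 26910/((13*75)/30806) = -27011*(-1/27181) - 26910/(975*(1/30806)) = 27011/27181 - 26910/975/30806 = 27011/27181 - 26910*30806/975 = 27011/27181 - 4251228/5 = -115552493213/135905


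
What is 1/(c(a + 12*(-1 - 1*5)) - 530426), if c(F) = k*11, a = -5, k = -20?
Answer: -1/530646 ≈ -1.8845e-6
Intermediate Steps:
c(F) = -220 (c(F) = -20*11 = -220)
1/(c(a + 12*(-1 - 1*5)) - 530426) = 1/(-220 - 530426) = 1/(-530646) = -1/530646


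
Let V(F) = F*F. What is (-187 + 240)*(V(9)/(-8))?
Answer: -4293/8 ≈ -536.63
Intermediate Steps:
V(F) = F²
(-187 + 240)*(V(9)/(-8)) = (-187 + 240)*(9²/(-8)) = 53*(-⅛*81) = 53*(-81/8) = -4293/8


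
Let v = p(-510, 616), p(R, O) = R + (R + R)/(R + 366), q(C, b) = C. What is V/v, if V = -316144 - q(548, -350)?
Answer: 3800304/6035 ≈ 629.71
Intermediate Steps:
p(R, O) = R + 2*R/(366 + R) (p(R, O) = R + (2*R)/(366 + R) = R + 2*R/(366 + R))
V = -316692 (V = -316144 - 1*548 = -316144 - 548 = -316692)
v = -6035/12 (v = -510*(368 - 510)/(366 - 510) = -510*(-142)/(-144) = -510*(-1/144)*(-142) = -6035/12 ≈ -502.92)
V/v = -316692/(-6035/12) = -316692*(-12/6035) = 3800304/6035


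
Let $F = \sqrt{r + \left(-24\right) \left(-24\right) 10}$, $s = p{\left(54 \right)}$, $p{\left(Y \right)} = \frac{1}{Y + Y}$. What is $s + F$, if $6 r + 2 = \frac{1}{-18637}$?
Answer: $\frac{1}{108} + \frac{\sqrt{8002199068310}}{37274} \approx 75.902$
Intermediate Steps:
$p{\left(Y \right)} = \frac{1}{2 Y}$
$r = - \frac{12425}{37274}$ ($r = - \frac{1}{3} + \frac{1}{6 \left(-18637\right)} = - \frac{1}{3} + \frac{1}{6} \left(- \frac{1}{18637}\right) = - \frac{1}{3} - \frac{1}{111822} = - \frac{12425}{37274} \approx -0.33334$)
$s = \frac{1}{108}$ ($s = \frac{1}{2 \cdot 54} = \frac{1}{2} \cdot \frac{1}{54} = \frac{1}{108} \approx 0.0092593$)
$F = \frac{\sqrt{8002199068310}}{37274}$ ($F = \sqrt{- \frac{12425}{37274} + \left(-24\right) \left(-24\right) 10} = \sqrt{- \frac{12425}{37274} + 576 \cdot 10} = \sqrt{- \frac{12425}{37274} + 5760} = \sqrt{\frac{214685815}{37274}} = \frac{\sqrt{8002199068310}}{37274} \approx 75.892$)
$s + F = \frac{1}{108} + \frac{\sqrt{8002199068310}}{37274}$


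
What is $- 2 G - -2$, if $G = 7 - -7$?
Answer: $-26$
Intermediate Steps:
$G = 14$ ($G = 7 + 7 = 14$)
$- 2 G - -2 = \left(-2\right) 14 - -2 = -28 + \left(-1 + 3\right) = -28 + 2 = -26$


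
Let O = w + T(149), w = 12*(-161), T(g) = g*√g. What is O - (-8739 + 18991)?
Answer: -12184 + 149*√149 ≈ -10365.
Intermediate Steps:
T(g) = g^(3/2)
w = -1932
O = -1932 + 149*√149 (O = -1932 + 149^(3/2) = -1932 + 149*√149 ≈ -113.22)
O - (-8739 + 18991) = (-1932 + 149*√149) - (-8739 + 18991) = (-1932 + 149*√149) - 1*10252 = (-1932 + 149*√149) - 10252 = -12184 + 149*√149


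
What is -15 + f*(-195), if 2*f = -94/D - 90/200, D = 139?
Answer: 105429/1112 ≈ 94.810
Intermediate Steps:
f = -3131/5560 (f = (-94/139 - 90/200)/2 = (-94*1/139 - 90*1/200)/2 = (-94/139 - 9/20)/2 = (½)*(-3131/2780) = -3131/5560 ≈ -0.56313)
-15 + f*(-195) = -15 - 3131/5560*(-195) = -15 + 122109/1112 = 105429/1112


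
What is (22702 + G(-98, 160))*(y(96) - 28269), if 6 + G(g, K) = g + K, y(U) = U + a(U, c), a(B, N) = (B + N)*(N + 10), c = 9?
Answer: -595758924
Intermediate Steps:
a(B, N) = (10 + N)*(B + N) (a(B, N) = (B + N)*(10 + N) = (10 + N)*(B + N))
y(U) = 171 + 20*U (y(U) = U + (9² + 10*U + 10*9 + U*9) = U + (81 + 10*U + 90 + 9*U) = U + (171 + 19*U) = 171 + 20*U)
G(g, K) = -6 + K + g (G(g, K) = -6 + (g + K) = -6 + (K + g) = -6 + K + g)
(22702 + G(-98, 160))*(y(96) - 28269) = (22702 + (-6 + 160 - 98))*((171 + 20*96) - 28269) = (22702 + 56)*((171 + 1920) - 28269) = 22758*(2091 - 28269) = 22758*(-26178) = -595758924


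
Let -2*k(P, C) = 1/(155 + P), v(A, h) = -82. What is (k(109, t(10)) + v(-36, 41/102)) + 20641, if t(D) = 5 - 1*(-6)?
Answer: 10855151/528 ≈ 20559.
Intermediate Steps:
t(D) = 11 (t(D) = 5 + 6 = 11)
k(P, C) = -1/(2*(155 + P))
(k(109, t(10)) + v(-36, 41/102)) + 20641 = (-1/(310 + 2*109) - 82) + 20641 = (-1/(310 + 218) - 82) + 20641 = (-1/528 - 82) + 20641 = -43297/528 + 20641 = 10855151/528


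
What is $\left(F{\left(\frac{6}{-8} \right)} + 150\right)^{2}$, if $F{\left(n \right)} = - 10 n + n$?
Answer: $\frac{393129}{16} \approx 24571.0$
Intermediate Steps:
$F{\left(n \right)} = - 9 n$
$\left(F{\left(\frac{6}{-8} \right)} + 150\right)^{2} = \left(- 9 \frac{6}{-8} + 150\right)^{2} = \left(- 9 \cdot 6 \left(- \frac{1}{8}\right) + 150\right)^{2} = \left(\left(-9\right) \left(- \frac{3}{4}\right) + 150\right)^{2} = \left(\frac{27}{4} + 150\right)^{2} = \left(\frac{627}{4}\right)^{2} = \frac{393129}{16}$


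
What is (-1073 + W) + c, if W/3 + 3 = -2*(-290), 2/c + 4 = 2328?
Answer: 764597/1162 ≈ 658.00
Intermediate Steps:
c = 1/1162 (c = 2/(-4 + 2328) = 2/2324 = 2*(1/2324) = 1/1162 ≈ 0.00086058)
W = 1731 (W = -9 + 3*(-2*(-290)) = -9 + 3*580 = -9 + 1740 = 1731)
(-1073 + W) + c = (-1073 + 1731) + 1/1162 = 658 + 1/1162 = 764597/1162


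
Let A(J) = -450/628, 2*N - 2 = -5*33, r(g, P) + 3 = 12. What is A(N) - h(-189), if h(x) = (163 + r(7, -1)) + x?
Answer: 5113/314 ≈ 16.283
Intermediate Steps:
r(g, P) = 9 (r(g, P) = -3 + 12 = 9)
N = -163/2 (N = 1 + (-5*33)/2 = 1 + (1/2)*(-165) = 1 - 165/2 = -163/2 ≈ -81.500)
h(x) = 172 + x (h(x) = (163 + 9) + x = 172 + x)
A(J) = -225/314 (A(J) = -450*1/628 = -225/314)
A(N) - h(-189) = -225/314 - (172 - 189) = -225/314 - 1*(-17) = -225/314 + 17 = 5113/314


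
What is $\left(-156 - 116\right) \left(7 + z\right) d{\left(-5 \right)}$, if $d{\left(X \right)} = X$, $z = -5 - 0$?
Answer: $2720$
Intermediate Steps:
$z = -5$ ($z = -5 + 0 = -5$)
$\left(-156 - 116\right) \left(7 + z\right) d{\left(-5 \right)} = \left(-156 - 116\right) \left(7 - 5\right) \left(-5\right) = - 272 \cdot 2 \left(-5\right) = \left(-272\right) \left(-10\right) = 2720$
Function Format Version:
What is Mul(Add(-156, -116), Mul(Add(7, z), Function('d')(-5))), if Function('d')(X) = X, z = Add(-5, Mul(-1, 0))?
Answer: 2720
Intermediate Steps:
z = -5 (z = Add(-5, 0) = -5)
Mul(Add(-156, -116), Mul(Add(7, z), Function('d')(-5))) = Mul(Add(-156, -116), Mul(Add(7, -5), -5)) = Mul(-272, Mul(2, -5)) = Mul(-272, -10) = 2720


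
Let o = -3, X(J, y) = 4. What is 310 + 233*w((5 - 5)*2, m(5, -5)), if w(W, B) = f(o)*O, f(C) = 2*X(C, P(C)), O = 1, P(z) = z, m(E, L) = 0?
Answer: 2174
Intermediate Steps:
f(C) = 8 (f(C) = 2*4 = 8)
w(W, B) = 8 (w(W, B) = 8*1 = 8)
310 + 233*w((5 - 5)*2, m(5, -5)) = 310 + 233*8 = 310 + 1864 = 2174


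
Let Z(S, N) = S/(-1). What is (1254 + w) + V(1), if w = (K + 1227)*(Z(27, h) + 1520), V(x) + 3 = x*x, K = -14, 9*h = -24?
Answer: 1812261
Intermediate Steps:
h = -8/3 (h = (⅑)*(-24) = -8/3 ≈ -2.6667)
Z(S, N) = -S (Z(S, N) = S*(-1) = -S)
V(x) = -3 + x² (V(x) = -3 + x*x = -3 + x²)
w = 1811009 (w = (-14 + 1227)*(-1*27 + 1520) = 1213*(-27 + 1520) = 1213*1493 = 1811009)
(1254 + w) + V(1) = (1254 + 1811009) + (-3 + 1²) = 1812263 + (-3 + 1) = 1812263 - 2 = 1812261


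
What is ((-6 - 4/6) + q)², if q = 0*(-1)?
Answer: 400/9 ≈ 44.444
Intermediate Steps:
q = 0
((-6 - 4/6) + q)² = ((-6 - 4/6) + 0)² = ((-6 - 4*⅙) + 0)² = ((-6 - ⅔) + 0)² = (-20/3 + 0)² = (-20/3)² = 400/9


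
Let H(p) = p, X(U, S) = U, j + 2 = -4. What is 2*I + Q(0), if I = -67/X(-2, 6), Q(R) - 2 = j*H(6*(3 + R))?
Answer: -39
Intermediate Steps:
j = -6 (j = -2 - 4 = -6)
Q(R) = -106 - 36*R (Q(R) = 2 - 36*(3 + R) = 2 - 6*(18 + 6*R) = 2 + (-108 - 36*R) = -106 - 36*R)
I = 67/2 (I = -67/(-2) = -67*(-1/2) = 67/2 ≈ 33.500)
2*I + Q(0) = 2*(67/2) + (-106 - 36*0) = 67 + (-106 + 0) = 67 - 106 = -39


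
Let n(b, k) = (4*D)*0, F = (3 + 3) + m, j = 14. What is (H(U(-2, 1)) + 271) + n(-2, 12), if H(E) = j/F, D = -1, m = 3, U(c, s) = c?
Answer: 2453/9 ≈ 272.56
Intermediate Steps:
F = 9 (F = (3 + 3) + 3 = 6 + 3 = 9)
n(b, k) = 0 (n(b, k) = (4*(-1))*0 = -4*0 = 0)
H(E) = 14/9
(H(U(-2, 1)) + 271) + n(-2, 12) = (14/9 + 271) + 0 = 2453/9 + 0 = 2453/9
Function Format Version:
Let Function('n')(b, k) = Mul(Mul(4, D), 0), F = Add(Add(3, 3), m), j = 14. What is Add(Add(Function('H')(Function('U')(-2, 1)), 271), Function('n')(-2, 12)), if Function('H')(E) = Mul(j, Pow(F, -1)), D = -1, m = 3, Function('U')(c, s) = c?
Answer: Rational(2453, 9) ≈ 272.56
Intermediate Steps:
F = 9 (F = Add(Add(3, 3), 3) = Add(6, 3) = 9)
Function('n')(b, k) = 0 (Function('n')(b, k) = Mul(Mul(4, -1), 0) = Mul(-4, 0) = 0)
Function('H')(E) = Rational(14, 9) (Function('H')(E) = Mul(14, Pow(9, -1)) = Mul(14, Rational(1, 9)) = Rational(14, 9))
Add(Add(Function('H')(Function('U')(-2, 1)), 271), Function('n')(-2, 12)) = Add(Add(Rational(14, 9), 271), 0) = Add(Rational(2453, 9), 0) = Rational(2453, 9)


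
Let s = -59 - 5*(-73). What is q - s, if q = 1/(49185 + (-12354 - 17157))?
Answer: -6020243/19674 ≈ -306.00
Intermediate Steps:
s = 306 (s = -59 + 365 = 306)
q = 1/19674 (q = 1/(49185 - 29511) = 1/19674 ≈ 5.0829e-5)
q - s = 1/19674 - 1*306 = 1/19674 - 306 = -6020243/19674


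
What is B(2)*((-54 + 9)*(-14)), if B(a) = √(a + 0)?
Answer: 630*√2 ≈ 890.95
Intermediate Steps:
B(a) = √a
B(2)*((-54 + 9)*(-14)) = √2*((-54 + 9)*(-14)) = √2*(-45*(-14)) = √2*630 = 630*√2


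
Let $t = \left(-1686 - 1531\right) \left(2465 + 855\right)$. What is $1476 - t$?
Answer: $10681916$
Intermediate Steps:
$t = -10680440$ ($t = \left(-3217\right) 3320 = -10680440$)
$1476 - t = 1476 - -10680440 = 1476 + 10680440 = 10681916$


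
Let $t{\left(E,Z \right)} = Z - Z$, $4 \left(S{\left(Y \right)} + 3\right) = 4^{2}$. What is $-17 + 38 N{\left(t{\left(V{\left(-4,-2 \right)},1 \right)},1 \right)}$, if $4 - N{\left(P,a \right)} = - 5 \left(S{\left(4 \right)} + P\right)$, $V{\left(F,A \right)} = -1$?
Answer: $325$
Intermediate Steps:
$S{\left(Y \right)} = 1$ ($S{\left(Y \right)} = -3 + \frac{4^{2}}{4} = -3 + \frac{1}{4} \cdot 16 = -3 + 4 = 1$)
$t{\left(E,Z \right)} = 0$
$N{\left(P,a \right)} = 9 + 5 P$ ($N{\left(P,a \right)} = 4 - - 5 \left(1 + P\right) = 4 - \left(-5 - 5 P\right) = 4 + \left(5 + 5 P\right) = 9 + 5 P$)
$-17 + 38 N{\left(t{\left(V{\left(-4,-2 \right)},1 \right)},1 \right)} = -17 + 38 \left(9 + 5 \cdot 0\right) = -17 + 38 \left(9 + 0\right) = -17 + 38 \cdot 9 = -17 + 342 = 325$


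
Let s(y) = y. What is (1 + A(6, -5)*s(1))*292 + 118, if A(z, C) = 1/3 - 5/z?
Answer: 264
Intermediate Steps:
A(z, C) = ⅓ - 5/z (A(z, C) = 1*(⅓) - 5/z = ⅓ - 5/z)
(1 + A(6, -5)*s(1))*292 + 118 = (1 + ((⅓)*(-15 + 6)/6)*1)*292 + 118 = (1 + ((⅓)*(⅙)*(-9))*1)*292 + 118 = (1 - ½*1)*292 + 118 = (1 - ½)*292 + 118 = (½)*292 + 118 = 146 + 118 = 264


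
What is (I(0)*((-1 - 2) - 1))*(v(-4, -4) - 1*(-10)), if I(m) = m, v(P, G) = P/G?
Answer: 0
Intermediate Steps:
(I(0)*((-1 - 2) - 1))*(v(-4, -4) - 1*(-10)) = (0*((-1 - 2) - 1))*(-4/(-4) - 1*(-10)) = (0*(-3 - 1))*(-4*(-¼) + 10) = (0*(-4))*(1 + 10) = 0*11 = 0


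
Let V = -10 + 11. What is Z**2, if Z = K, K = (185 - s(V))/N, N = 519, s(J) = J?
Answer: 33856/269361 ≈ 0.12569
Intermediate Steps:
V = 1
K = 184/519 (K = (185 - 1*1)/519 = (185 - 1)*(1/519) = 184*(1/519) = 184/519 ≈ 0.35453)
Z = 184/519 ≈ 0.35453
Z**2 = (184/519)**2 = 33856/269361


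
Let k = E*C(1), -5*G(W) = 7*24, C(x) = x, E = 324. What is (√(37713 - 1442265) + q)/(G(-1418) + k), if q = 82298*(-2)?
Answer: -205745/363 + 5*I*√351138/726 ≈ -566.79 + 4.0811*I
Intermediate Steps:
G(W) = -168/5 (G(W) = -7*24/5 = -⅕*168 = -168/5)
q = -164596
k = 324 (k = 324*1 = 324)
(√(37713 - 1442265) + q)/(G(-1418) + k) = (√(37713 - 1442265) - 164596)/(-168/5 + 324) = (√(-1404552) - 164596)/(1452/5) = (2*I*√351138 - 164596)*(5/1452) = (-164596 + 2*I*√351138)*(5/1452) = -205745/363 + 5*I*√351138/726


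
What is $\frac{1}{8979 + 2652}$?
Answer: $\frac{1}{11631} \approx 8.5977 \cdot 10^{-5}$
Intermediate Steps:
$\frac{1}{8979 + 2652} = \frac{1}{11631}$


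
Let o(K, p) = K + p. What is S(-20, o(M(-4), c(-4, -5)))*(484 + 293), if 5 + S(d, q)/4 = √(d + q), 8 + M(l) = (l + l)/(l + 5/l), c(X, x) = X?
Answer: -15540 + 1184*I*√210 ≈ -15540.0 + 17158.0*I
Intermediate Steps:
M(l) = -8 + 2*l/(l + 5/l) (M(l) = -8 + (l + l)/(l + 5/l) = -8 + (2*l)/(l + 5/l) = -8 + 2*l/(l + 5/l))
S(d, q) = -20 + 4*√(d + q)
S(-20, o(M(-4), c(-4, -5)))*(484 + 293) = (-20 + 4*√(-20 + (2*(-20 - 3*(-4)²)/(5 + (-4)²) - 4)))*(484 + 293) = (-20 + 4*√(-20 + (2*(-20 - 3*16)/(5 + 16) - 4)))*777 = (-20 + 4*√(-20 + (2*(-20 - 48)/21 - 4)))*777 = (-20 + 4*√(-20 + (2*(1/21)*(-68) - 4)))*777 = (-20 + 4*√(-20 + (-136/21 - 4)))*777 = (-20 + 4*√(-20 - 220/21))*777 = (-20 + 4*√(-640/21))*777 = (-20 + 4*(8*I*√210/21))*777 = (-20 + 32*I*√210/21)*777 = -15540 + 1184*I*√210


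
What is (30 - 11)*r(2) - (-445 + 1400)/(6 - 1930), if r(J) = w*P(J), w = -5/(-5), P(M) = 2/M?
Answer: 37511/1924 ≈ 19.496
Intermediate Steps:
w = 1 (w = -5*(-⅕) = 1)
r(J) = 2/J (r(J) = 1*(2/J) = 2/J)
(30 - 11)*r(2) - (-445 + 1400)/(6 - 1930) = (30 - 11)*(2/2) - (-445 + 1400)/(6 - 1930) = 19*(2*(½)) - 955/(-1924) = 19*1 - 955*(-1)/1924 = 19 - 1*(-955/1924) = 19 + 955/1924 = 37511/1924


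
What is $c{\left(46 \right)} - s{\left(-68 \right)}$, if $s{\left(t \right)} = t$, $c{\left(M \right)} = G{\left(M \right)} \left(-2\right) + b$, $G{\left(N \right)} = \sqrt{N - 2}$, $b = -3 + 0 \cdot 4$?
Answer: $65 - 4 \sqrt{11} \approx 51.734$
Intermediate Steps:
$b = -3$ ($b = -3 + 0 = -3$)
$G{\left(N \right)} = \sqrt{-2 + N}$
$c{\left(M \right)} = -3 - 2 \sqrt{-2 + M}$ ($c{\left(M \right)} = \sqrt{-2 + M} \left(-2\right) - 3 = - 2 \sqrt{-2 + M} - 3 = -3 - 2 \sqrt{-2 + M}$)
$c{\left(46 \right)} - s{\left(-68 \right)} = \left(-3 - 2 \sqrt{-2 + 46}\right) - -68 = \left(-3 - 2 \sqrt{44}\right) + 68 = \left(-3 - 2 \cdot 2 \sqrt{11}\right) + 68 = \left(-3 - 4 \sqrt{11}\right) + 68 = 65 - 4 \sqrt{11}$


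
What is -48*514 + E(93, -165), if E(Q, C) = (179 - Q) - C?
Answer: -24421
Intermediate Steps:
E(Q, C) = 179 - C - Q
-48*514 + E(93, -165) = -48*514 + (179 - 1*(-165) - 1*93) = -24672 + (179 + 165 - 93) = -24672 + 251 = -24421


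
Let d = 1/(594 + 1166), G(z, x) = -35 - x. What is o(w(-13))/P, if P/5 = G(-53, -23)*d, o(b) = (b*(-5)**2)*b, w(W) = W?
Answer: -371800/3 ≈ -1.2393e+5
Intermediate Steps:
o(b) = 25*b**2 (o(b) = (b*25)*b = (25*b)*b = 25*b**2)
d = 1/1760 ≈ 0.00056818
P = -3/88 (P = 5*((-35 - 1*(-23))*(1/1760)) = 5*((-35 + 23)*(1/1760)) = 5*(-12*1/1760) = 5*(-3/440) = -3/88 ≈ -0.034091)
o(w(-13))/P = (25*(-13)**2)/(-3/88) = (25*169)*(-88/3) = 4225*(-88/3) = -371800/3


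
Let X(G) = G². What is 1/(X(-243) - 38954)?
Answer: 1/20095 ≈ 4.9764e-5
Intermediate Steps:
1/(X(-243) - 38954) = 1/((-243)² - 38954) = 1/(59049 - 38954) = 1/20095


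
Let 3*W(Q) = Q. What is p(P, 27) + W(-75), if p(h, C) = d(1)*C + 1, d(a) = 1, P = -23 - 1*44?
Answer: 3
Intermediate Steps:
P = -67 (P = -23 - 44 = -67)
W(Q) = Q/3
p(h, C) = 1 + C (p(h, C) = 1*C + 1 = C + 1 = 1 + C)
p(P, 27) + W(-75) = (1 + 27) + (1/3)*(-75) = 28 - 25 = 3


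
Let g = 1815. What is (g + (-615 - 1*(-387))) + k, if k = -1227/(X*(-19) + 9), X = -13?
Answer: 405045/256 ≈ 1582.2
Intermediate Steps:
k = -1227/256 (k = -1227/(-13*(-19) + 9) = -1227/(247 + 9) = -1227/256 ≈ -4.7930)
(g + (-615 - 1*(-387))) + k = (1815 + (-615 - 1*(-387))) - 1227/256 = (1815 + (-615 + 387)) - 1227/256 = (1815 - 228) - 1227/256 = 1587 - 1227/256 = 405045/256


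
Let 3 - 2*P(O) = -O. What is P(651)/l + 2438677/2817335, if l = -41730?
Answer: 6722981511/7837825970 ≈ 0.85776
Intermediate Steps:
P(O) = 3/2 + O/2 (P(O) = 3/2 - (-1)*O/2 = 3/2 + O/2)
P(651)/l + 2438677/2817335 = (3/2 + (1/2)*651)/(-41730) + 2438677/2817335 = (3/2 + 651/2)*(-1/41730) + 2438677*(1/2817335) = 327*(-1/41730) + 2438677/2817335 = -109/13910 + 2438677/2817335 = 6722981511/7837825970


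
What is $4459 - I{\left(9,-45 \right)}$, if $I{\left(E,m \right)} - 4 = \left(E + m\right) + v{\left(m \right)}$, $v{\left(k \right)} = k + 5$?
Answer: $4531$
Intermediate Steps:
$v{\left(k \right)} = 5 + k$
$I{\left(E,m \right)} = 9 + E + 2 m$ ($I{\left(E,m \right)} = 4 + \left(\left(E + m\right) + \left(5 + m\right)\right) = 4 + \left(5 + E + 2 m\right) = 9 + E + 2 m$)
$4459 - I{\left(9,-45 \right)} = 4459 - \left(9 + 9 + 2 \left(-45\right)\right) = 4459 - \left(9 + 9 - 90\right) = 4459 - -72 = 4459 + 72 = 4531$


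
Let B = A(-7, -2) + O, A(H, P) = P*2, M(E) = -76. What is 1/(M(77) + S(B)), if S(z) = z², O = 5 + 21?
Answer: 1/408 ≈ 0.0024510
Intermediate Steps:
O = 26
A(H, P) = 2*P
B = 22 (B = 2*(-2) + 26 = -4 + 26 = 22)
1/(M(77) + S(B)) = 1/(-76 + 22²) = 1/(-76 + 484) = 1/408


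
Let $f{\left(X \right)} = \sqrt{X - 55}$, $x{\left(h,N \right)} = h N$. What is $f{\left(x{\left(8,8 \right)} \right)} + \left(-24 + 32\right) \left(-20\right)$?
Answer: $-157$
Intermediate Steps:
$x{\left(h,N \right)} = N h$
$f{\left(X \right)} = \sqrt{-55 + X}$
$f{\left(x{\left(8,8 \right)} \right)} + \left(-24 + 32\right) \left(-20\right) = \sqrt{-55 + 8 \cdot 8} + \left(-24 + 32\right) \left(-20\right) = \sqrt{-55 + 64} + 8 \left(-20\right) = \sqrt{9} - 160 = 3 - 160 = -157$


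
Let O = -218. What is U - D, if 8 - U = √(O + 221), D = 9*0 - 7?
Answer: 15 - √3 ≈ 13.268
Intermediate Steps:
D = -7 (D = 0 - 7 = -7)
U = 8 - √3 (U = 8 - √(-218 + 221) = 8 - √3 ≈ 6.2680)
U - D = (8 - √3) - 1*(-7) = (8 - √3) + 7 = 15 - √3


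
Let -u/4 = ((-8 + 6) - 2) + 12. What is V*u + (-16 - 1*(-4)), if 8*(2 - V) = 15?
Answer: -16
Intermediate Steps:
V = ⅛ (V = 2 - ⅛*15 = 2 - 15/8 = ⅛ ≈ 0.12500)
u = -32 (u = -4*(((-8 + 6) - 2) + 12) = -4*((-2 - 2) + 12) = -4*(-4 + 12) = -4*8 = -32)
V*u + (-16 - 1*(-4)) = (⅛)*(-32) + (-16 - 1*(-4)) = -4 + (-16 + 4) = -4 - 12 = -16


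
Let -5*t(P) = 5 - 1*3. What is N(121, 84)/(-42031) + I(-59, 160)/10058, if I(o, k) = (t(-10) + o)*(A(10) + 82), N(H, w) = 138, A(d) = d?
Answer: -577697532/1056869495 ≈ -0.54661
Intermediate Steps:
t(P) = -⅖ (t(P) = -(5 - 1*3)/5 = -(5 - 3)/5 = -⅕*2 = -⅖)
I(o, k) = -184/5 + 92*o (I(o, k) = (-⅖ + o)*(10 + 82) = (-⅖ + o)*92 = -184/5 + 92*o)
N(121, 84)/(-42031) + I(-59, 160)/10058 = 138/(-42031) + (-184/5 + 92*(-59))/10058 = 138*(-1/42031) + (-184/5 - 5428)*(1/10058) = -138/42031 - 27324/5*1/10058 = -138/42031 - 13662/25145 = -577697532/1056869495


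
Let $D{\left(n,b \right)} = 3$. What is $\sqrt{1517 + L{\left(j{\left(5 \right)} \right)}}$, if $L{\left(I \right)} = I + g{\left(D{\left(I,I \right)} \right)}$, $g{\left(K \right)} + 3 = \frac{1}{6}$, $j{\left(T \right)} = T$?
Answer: $\frac{\sqrt{54690}}{6} \approx 38.977$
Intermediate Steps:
$g{\left(K \right)} = - \frac{17}{6}$ ($g{\left(K \right)} = -3 + \frac{1}{6} = - \frac{17}{6}$)
$L{\left(I \right)} = - \frac{17}{6} + I$ ($L{\left(I \right)} = I - \frac{17}{6} = - \frac{17}{6} + I$)
$\sqrt{1517 + L{\left(j{\left(5 \right)} \right)}} = \sqrt{1517 + \left(- \frac{17}{6} + 5\right)} = \sqrt{1517 + \frac{13}{6}} = \sqrt{\frac{9115}{6}} = \frac{\sqrt{54690}}{6}$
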